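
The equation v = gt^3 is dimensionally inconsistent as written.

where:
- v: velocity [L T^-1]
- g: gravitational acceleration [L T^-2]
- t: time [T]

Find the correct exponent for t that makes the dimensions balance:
The exponent of t should be 1: v = gt

The LHS v has dimensions [L T^-1]; t has dimensions [T].
As written, the RHS gt^3 (exponent 3 on t) has dimensions [L T], which does not match.
With exponent 1, the RHS gt has dimensions [L T^-1], matching the LHS.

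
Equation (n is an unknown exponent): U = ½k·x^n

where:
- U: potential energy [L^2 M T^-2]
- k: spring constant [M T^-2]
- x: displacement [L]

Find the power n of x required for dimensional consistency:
n = 2

U has dimensions [L^2 M T^-2]; x has dimensions [L].
The rest of the RHS has dimensions [M T^-2], so x^n must supply [L^2].
With n = 2: ½k·x^2 has dimensions [L^2 M T^-2], matching the LHS ✓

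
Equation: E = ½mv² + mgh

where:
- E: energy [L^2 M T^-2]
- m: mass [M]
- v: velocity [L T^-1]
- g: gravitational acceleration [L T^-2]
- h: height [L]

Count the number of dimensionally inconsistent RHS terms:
0

LHS E: [L^2 M T^-2]
- ½mv²: [L^2 M T^-2] ✓
- mgh: [L^2 M T^-2] ✓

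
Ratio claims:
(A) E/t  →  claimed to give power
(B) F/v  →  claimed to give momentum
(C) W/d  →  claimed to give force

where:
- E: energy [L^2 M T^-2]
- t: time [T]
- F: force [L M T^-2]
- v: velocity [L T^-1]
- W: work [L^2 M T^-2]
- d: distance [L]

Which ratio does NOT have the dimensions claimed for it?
(B) F/v does not give momentum

(A) E/t: [L^2 M T^-3] = power [L^2 M T^-3] ✓
(B) F/v: [M T^-1] ≠ momentum [L M T^-1] ✗
(C) W/d: [L M T^-2] = force [L M T^-2] ✓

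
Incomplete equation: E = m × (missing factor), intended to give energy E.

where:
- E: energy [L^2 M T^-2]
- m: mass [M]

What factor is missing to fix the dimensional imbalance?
v² (velocity squared), dimensions [L^2 T^-2]

E has dimensions [L^2 M T^-2] and m has dimensions [M].
The missing factor must have dimensions [L^2 M T^-2] / [M] = [L^2 T^-2], i.e. velocity squared (v²).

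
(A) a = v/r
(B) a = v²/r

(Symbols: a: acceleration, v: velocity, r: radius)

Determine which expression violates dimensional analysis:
(A)

(A) a = v/r: LHS [L T^-2], RHS [T^-1] ✗
(B) a = v²/r: LHS [L T^-2], RHS [L T^-2] ✓

Expression (A) a = v/r is dimensionally incorrect.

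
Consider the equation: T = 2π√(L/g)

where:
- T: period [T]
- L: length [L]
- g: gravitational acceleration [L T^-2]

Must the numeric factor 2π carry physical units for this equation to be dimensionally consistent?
No

T has dimensions [T] and √(L/g) already has dimensions [T], so the equation balances without 2π contributing any dimensions. 2π is a pure (dimensionless) number; changing or removing it would not affect dimensional consistency.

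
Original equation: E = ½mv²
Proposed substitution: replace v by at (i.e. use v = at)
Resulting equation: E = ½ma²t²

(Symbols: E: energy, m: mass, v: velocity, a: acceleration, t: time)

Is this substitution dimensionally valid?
Yes

[v] = [L T^-1] and [at] = [L T^-1]. These match, so the substitution replaces a quantity by one of the same dimensions and the result E = ½ma²t² has LHS [L^2 M T^-2] vs RHS [L^2 M T^-2] — still consistent.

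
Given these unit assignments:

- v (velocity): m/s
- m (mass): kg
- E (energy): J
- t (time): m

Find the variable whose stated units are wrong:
t

The variable t (time) should have units s, not m.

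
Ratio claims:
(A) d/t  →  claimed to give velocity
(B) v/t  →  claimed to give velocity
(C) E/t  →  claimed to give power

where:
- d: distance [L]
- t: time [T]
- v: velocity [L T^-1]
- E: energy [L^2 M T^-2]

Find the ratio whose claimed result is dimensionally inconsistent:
(B) v/t does not give velocity

(A) d/t: [L T^-1] = velocity [L T^-1] ✓
(B) v/t: [L T^-2] ≠ velocity [L T^-1] ✗
(C) E/t: [L^2 M T^-3] = power [L^2 M T^-3] ✓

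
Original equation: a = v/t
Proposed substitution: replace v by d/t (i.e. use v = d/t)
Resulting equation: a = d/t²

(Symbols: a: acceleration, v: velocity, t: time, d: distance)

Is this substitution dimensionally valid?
Yes

[v] = [L T^-1] and [d/t] = [L T^-1]. These match, so the substitution replaces a quantity by one of the same dimensions and the result a = d/t² has LHS [L T^-2] vs RHS [L T^-2] — still consistent.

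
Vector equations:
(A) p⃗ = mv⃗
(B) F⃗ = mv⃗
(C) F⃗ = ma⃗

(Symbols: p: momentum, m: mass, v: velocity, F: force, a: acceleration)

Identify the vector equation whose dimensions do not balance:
(B) F⃗ = mv⃗

(A) p⃗ = mv⃗: LHS [L M T^-1], RHS [L M T^-1] ✓ — mass (scalar) times velocity (vector)
(B) F⃗ = mv⃗: LHS [L M T^-2], RHS [L M T^-1] ✗ — mass times velocity is momentum, not force; should be ma⃗
(C) F⃗ = ma⃗: LHS [L M T^-2], RHS [L M T^-2] ✓ — Force and acceleration are vectors, mass is a scalar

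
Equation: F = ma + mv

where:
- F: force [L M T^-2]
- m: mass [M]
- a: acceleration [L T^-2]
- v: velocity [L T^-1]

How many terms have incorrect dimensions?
1

LHS F: [L M T^-2]
- ma: [L M T^-2] ✓
- mv: [L M T^-1] ✗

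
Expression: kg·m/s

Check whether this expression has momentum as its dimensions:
Yes

The expression kg·m/s has dimensions [L M T^-1], which is exactly momentum [L M T^-1].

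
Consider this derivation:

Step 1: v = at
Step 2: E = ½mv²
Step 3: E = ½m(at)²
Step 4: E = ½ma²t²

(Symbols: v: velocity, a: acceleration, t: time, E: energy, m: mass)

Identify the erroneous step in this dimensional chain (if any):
No step introduces an error — all steps are dimensionally consistent.

Step 1: v = at → LHS [L T^-1], RHS [L T^-1] ✓
Step 2: E = ½mv² → LHS [L^2 M T^-2], RHS [L^2 M T^-2] ✓
Step 3: E = ½m(at)² → LHS [L^2 M T^-2], RHS [L^2 M T^-2] ✓
Step 4: E = ½ma²t² → LHS [L^2 M T^-2], RHS [L^2 M T^-2] ✓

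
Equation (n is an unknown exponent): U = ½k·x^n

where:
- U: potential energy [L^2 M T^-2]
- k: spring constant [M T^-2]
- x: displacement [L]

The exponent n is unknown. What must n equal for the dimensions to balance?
n = 2

U has dimensions [L^2 M T^-2]; x has dimensions [L].
The rest of the RHS has dimensions [M T^-2], so x^n must supply [L^2].
With n = 2: ½k·x^2 has dimensions [L^2 M T^-2], matching the LHS ✓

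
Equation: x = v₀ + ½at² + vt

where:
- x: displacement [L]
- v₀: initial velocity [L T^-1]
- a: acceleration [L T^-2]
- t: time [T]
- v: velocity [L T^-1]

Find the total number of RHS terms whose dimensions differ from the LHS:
1

LHS x: [L]
- v₀: [L T^-1] ✗
- ½at²: [L] ✓
- vt: [L] ✓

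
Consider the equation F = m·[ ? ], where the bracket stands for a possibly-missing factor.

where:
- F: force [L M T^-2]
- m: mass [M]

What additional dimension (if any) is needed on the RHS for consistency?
[L T^-2] — acceleration (e.g. a)

F has dimensions [L M T^-2]; m has dimensions [M].
The bracketed factor must supply [L M T^-2] / [M] = [L T^-2].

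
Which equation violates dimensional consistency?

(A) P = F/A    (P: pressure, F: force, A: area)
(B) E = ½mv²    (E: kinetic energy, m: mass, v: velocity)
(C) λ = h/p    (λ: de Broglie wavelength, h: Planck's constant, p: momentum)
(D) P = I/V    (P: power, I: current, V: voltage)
(D) P = I/V

The equation (D) P = I/V is dimensionally incorrect.

LHS (P): [L^2 M T^-3]
RHS (I/V): [I^2 L^-2 M^-1 T^3] ✗

The dimensions do not match. The other three equations balance.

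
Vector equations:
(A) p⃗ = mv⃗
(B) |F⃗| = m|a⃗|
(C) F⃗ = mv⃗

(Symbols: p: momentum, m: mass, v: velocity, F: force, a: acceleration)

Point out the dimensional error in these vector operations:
(C) F⃗ = mv⃗

(A) p⃗ = mv⃗: LHS [L M T^-1], RHS [L M T^-1] ✓ — mass (scalar) times velocity (vector)
(B) |F⃗| = m|a⃗|: LHS [L M T^-2], RHS [L M T^-2] ✓ — magnitudes of vectors are scalars
(C) F⃗ = mv⃗: LHS [L M T^-2], RHS [L M T^-1] ✗ — mass times velocity is momentum, not force; should be ma⃗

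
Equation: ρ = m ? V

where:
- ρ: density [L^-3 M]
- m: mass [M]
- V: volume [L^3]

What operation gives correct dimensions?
division (÷): ρ = m ÷ V

ρ [L^-3 M]; m [M]; V [L^3].
m × V → [L^3 M] ✗
m ÷ V → [L^-3 M] ✓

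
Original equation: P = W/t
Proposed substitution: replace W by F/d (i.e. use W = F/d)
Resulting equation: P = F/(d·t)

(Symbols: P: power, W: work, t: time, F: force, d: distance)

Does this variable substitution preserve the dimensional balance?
No

[W] = [L^2 M T^-2] and [F/d] = [M T^-2]. These differ, so the substitution replaces a quantity by one of different dimensions and the result P = F/(d·t) has LHS [L^2 M T^-3] vs RHS [M T^-3] — inconsistent.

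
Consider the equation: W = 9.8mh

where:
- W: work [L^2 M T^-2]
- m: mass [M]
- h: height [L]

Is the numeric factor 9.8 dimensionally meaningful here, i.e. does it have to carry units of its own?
Yes

W has dimensions [L^2 M T^-2], while mh alone has dimensions [L M]. For the equation to balance, the factor 9.8 must carry dimensions [L T^-2] — it is a dimensional constant (a numerical value of a physical quantity with its units suppressed), not a pure number.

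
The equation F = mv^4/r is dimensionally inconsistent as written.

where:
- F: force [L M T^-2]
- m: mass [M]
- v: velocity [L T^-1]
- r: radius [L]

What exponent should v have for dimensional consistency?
The exponent of v should be 2: F = mv^2/r

The LHS F has dimensions [L M T^-2]; v has dimensions [L T^-1].
As written, the RHS mv^4/r (exponent 4 on v) has dimensions [L^3 M T^-4], which does not match.
With exponent 2, the RHS mv^2/r has dimensions [L M T^-2], matching the LHS.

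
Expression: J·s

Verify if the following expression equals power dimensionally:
No

The expression J·s has dimensions [L^2 M T^-1], but power has dimensions [L^2 M T^-3].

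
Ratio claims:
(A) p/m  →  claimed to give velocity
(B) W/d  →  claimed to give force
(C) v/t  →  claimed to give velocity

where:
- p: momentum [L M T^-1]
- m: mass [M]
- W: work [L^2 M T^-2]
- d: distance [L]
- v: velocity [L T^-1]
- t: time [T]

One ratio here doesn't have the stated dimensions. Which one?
(C) v/t does not give velocity

(A) p/m: [L T^-1] = velocity [L T^-1] ✓
(B) W/d: [L M T^-2] = force [L M T^-2] ✓
(C) v/t: [L T^-2] ≠ velocity [L T^-1] ✗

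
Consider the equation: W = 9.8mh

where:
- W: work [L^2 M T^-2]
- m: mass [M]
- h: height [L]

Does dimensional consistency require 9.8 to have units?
Yes

W has dimensions [L^2 M T^-2], while mh alone has dimensions [L M]. For the equation to balance, the factor 9.8 must carry dimensions [L T^-2] — it is a dimensional constant (a numerical value of a physical quantity with its units suppressed), not a pure number.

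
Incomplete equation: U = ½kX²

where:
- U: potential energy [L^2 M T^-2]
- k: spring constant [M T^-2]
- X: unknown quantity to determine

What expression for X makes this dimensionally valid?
X = x (displacement), dimensions [L]

U has dimensions [L^2 M T^-2]; the rest of the RHS (½k) has dimensions [M T^-2].
So X² must have dimensions [L^2], i.e. X has dimensions [L] — X = x (displacement).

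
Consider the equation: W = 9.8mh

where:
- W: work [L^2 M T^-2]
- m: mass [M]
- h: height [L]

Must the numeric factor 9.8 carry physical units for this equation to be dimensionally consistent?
Yes

W has dimensions [L^2 M T^-2], while mh alone has dimensions [L M]. For the equation to balance, the factor 9.8 must carry dimensions [L T^-2] — it is a dimensional constant (a numerical value of a physical quantity with its units suppressed), not a pure number.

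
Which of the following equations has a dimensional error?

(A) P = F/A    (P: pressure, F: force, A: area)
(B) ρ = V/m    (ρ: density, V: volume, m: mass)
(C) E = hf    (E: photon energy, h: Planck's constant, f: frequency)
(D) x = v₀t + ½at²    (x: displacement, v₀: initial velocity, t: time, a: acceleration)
(B) ρ = V/m

The equation (B) ρ = V/m is dimensionally incorrect.

LHS (ρ): [L^-3 M]
RHS (V/m): [L^3 M^-1] ✗

The dimensions do not match. The other three equations balance.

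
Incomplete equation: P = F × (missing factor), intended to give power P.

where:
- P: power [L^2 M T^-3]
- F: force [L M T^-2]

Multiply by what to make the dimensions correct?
v (velocity), dimensions [L T^-1]

P has dimensions [L^2 M T^-3] and F has dimensions [L M T^-2].
The missing factor must have dimensions [L^2 M T^-3] / [L M T^-2] = [L T^-1], i.e. velocity (v).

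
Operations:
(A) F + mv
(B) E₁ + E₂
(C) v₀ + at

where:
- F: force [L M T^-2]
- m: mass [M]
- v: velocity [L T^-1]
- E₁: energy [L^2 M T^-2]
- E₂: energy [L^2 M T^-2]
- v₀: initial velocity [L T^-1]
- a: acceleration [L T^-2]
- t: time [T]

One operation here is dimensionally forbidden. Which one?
(A) F + mv

(A) F + mv: F [L M T^-2] and mv [L M T^-1] — different dimensions cannot be added/subtracted ✗
(B) E₁ + E₂: E₁ [L^2 M T^-2] and E₂ [L^2 M T^-2] — same dimensions ✓
(C) v₀ + at: v₀ [L T^-1] and at [L T^-1] — same dimensions ✓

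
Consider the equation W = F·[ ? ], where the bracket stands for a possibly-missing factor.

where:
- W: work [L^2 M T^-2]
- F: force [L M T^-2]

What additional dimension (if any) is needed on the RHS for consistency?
[L] — length (e.g. a distance d)

W has dimensions [L^2 M T^-2]; F has dimensions [L M T^-2].
The bracketed factor must supply [L^2 M T^-2] / [L M T^-2] = [L].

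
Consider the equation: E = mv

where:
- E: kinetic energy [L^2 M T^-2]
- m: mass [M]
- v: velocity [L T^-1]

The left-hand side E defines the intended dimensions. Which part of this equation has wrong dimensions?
The right-hand side term mv

E has dimensions [L^2 M T^-2], but mv has dimensions [L M T^-1], so the term mv is dimensionally wrong for E.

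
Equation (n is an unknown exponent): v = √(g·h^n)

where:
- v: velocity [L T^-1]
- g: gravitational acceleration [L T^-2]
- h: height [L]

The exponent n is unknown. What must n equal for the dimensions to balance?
n = 1

v has dimensions [L T^-1]; h has dimensions [L].
With n = 1: √(g·h^1) has dimensions [L T^-1], matching the LHS ✓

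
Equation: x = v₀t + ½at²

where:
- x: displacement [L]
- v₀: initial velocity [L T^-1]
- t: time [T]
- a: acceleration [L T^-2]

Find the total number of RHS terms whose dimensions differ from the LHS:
0

LHS x: [L]
- v₀t: [L] ✓
- ½at²: [L] ✓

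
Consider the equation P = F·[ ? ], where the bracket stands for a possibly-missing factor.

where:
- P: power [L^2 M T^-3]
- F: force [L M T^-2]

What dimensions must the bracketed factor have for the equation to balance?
[L T^-1] — velocity (e.g. v)

P has dimensions [L^2 M T^-3]; F has dimensions [L M T^-2].
The bracketed factor must supply [L^2 M T^-3] / [L M T^-2] = [L T^-1].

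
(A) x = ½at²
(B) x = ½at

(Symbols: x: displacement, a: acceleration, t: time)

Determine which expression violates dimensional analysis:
(B)

(A) x = ½at²: LHS [L], RHS [L] ✓
(B) x = ½at: LHS [L], RHS [L T^-1] ✗

Expression (B) x = ½at is dimensionally incorrect.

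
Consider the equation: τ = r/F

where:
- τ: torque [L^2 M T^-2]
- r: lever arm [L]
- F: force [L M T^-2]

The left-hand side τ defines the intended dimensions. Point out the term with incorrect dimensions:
The right-hand side term r/F

τ has dimensions [L^2 M T^-2], but r/F has dimensions [M^-1 T^2], so the term r/F is dimensionally wrong for τ.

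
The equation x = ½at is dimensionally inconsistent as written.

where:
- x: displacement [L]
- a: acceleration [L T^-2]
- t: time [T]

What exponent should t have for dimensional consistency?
The exponent of t should be 2: x = ½at^2

The LHS x has dimensions [L]; t has dimensions [T].
As written, the RHS ½at (exponent 1 on t) has dimensions [L T^-1], which does not match.
With exponent 2, the RHS ½at^2 has dimensions [L], matching the LHS.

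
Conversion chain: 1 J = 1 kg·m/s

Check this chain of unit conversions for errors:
The chain is incorrect (it contains an error).

Incorrect: Joule is kg·m²/s², not kg·m/s (that is momentum)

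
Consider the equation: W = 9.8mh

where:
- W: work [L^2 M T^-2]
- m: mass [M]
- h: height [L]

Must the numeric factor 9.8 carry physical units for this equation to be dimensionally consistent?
Yes

W has dimensions [L^2 M T^-2], while mh alone has dimensions [L M]. For the equation to balance, the factor 9.8 must carry dimensions [L T^-2] — it is a dimensional constant (a numerical value of a physical quantity with its units suppressed), not a pure number.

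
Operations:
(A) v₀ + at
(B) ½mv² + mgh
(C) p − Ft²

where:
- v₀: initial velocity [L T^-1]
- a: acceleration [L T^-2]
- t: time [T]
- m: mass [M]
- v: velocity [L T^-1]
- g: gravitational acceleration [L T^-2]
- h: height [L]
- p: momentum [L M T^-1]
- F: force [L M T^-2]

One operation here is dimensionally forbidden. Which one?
(C) p − Ft²

(A) v₀ + at: v₀ [L T^-1] and at [L T^-1] — same dimensions ✓
(B) ½mv² + mgh: ½mv² [L^2 M T^-2] and mgh [L^2 M T^-2] — same dimensions ✓
(C) p − Ft²: p [L M T^-1] and Ft² [L M] — different dimensions cannot be added/subtracted ✗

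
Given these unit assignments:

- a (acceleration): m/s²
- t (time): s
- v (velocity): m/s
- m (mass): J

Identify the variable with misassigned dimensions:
m

The variable m (mass) should have units kg, not J.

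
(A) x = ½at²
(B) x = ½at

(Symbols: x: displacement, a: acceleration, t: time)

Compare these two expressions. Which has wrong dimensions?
(B)

(A) x = ½at²: LHS [L], RHS [L] ✓
(B) x = ½at: LHS [L], RHS [L T^-1] ✗

Expression (B) x = ½at is dimensionally incorrect.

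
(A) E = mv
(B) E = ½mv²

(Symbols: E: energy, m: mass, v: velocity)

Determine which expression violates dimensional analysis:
(A)

(A) E = mv: LHS [L^2 M T^-2], RHS [L M T^-1] ✗
(B) E = ½mv²: LHS [L^2 M T^-2], RHS [L^2 M T^-2] ✓

Expression (A) E = mv is dimensionally incorrect.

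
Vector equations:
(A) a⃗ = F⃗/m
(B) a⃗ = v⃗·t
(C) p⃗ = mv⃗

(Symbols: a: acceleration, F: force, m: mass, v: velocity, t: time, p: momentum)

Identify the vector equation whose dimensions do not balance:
(B) a⃗ = v⃗·t

(A) a⃗ = F⃗/m: LHS [L T^-2], RHS [L T^-2] ✓ — force (vector) divided by mass (scalar)
(B) a⃗ = v⃗·t: LHS [L T^-2], RHS [L] ✗ — acceleration is velocity per time; should be v⃗/t
(C) p⃗ = mv⃗: LHS [L M T^-1], RHS [L M T^-1] ✓ — mass (scalar) times velocity (vector)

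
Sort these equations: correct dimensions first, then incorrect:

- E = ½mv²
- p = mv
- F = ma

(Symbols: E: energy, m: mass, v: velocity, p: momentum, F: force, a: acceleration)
Dimensionally correct: E = ½mv², p = mv, F = ma
Dimensionally incorrect: none
Ordered (correct first, then incorrect): E = ½mv², p = mv, F = ma

- E = ½mv²: LHS [L^2 M T^-2], RHS [L^2 M T^-2] → correct ✓
- p = mv: LHS [L M T^-1], RHS [L M T^-1] → correct ✓
- F = ma: LHS [L M T^-2], RHS [L M T^-2] → correct ✓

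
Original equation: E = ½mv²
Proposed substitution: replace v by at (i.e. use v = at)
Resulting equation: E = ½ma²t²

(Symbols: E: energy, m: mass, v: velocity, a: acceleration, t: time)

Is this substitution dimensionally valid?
Yes

[v] = [L T^-1] and [at] = [L T^-1]. These match, so the substitution replaces a quantity by one of the same dimensions and the result E = ½ma²t² has LHS [L^2 M T^-2] vs RHS [L^2 M T^-2] — still consistent.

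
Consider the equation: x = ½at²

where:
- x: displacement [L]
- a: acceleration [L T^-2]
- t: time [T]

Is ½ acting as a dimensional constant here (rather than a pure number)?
No

x has dimensions [L] and at² already has dimensions [L], so the equation balances without ½ contributing any dimensions. ½ is a pure (dimensionless) number; changing or removing it would not affect dimensional consistency.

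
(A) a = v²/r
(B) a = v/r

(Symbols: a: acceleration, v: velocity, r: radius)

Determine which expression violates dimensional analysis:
(B)

(A) a = v²/r: LHS [L T^-2], RHS [L T^-2] ✓
(B) a = v/r: LHS [L T^-2], RHS [T^-1] ✗

Expression (B) a = v/r is dimensionally incorrect.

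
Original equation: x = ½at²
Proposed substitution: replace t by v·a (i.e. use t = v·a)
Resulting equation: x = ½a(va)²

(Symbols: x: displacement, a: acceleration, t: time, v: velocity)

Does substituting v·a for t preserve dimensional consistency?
No

[t] = [T] and [v·a] = [L^2 T^-3]. These differ, so the substitution replaces a quantity by one of different dimensions and the result x = ½a(va)² has LHS [L] vs RHS [L^5 T^-8] — inconsistent.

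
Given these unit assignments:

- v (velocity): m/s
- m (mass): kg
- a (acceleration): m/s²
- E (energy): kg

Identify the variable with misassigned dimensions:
E

The variable E (energy) should have units J, not kg.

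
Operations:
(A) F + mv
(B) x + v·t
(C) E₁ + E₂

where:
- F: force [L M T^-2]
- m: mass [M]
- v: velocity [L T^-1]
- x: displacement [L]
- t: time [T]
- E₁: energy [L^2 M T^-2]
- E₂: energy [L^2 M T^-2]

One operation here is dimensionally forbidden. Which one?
(A) F + mv

(A) F + mv: F [L M T^-2] and mv [L M T^-1] — different dimensions cannot be added/subtracted ✗
(B) x + v·t: x [L] and v·t [L] — same dimensions ✓
(C) E₁ + E₂: E₁ [L^2 M T^-2] and E₂ [L^2 M T^-2] — same dimensions ✓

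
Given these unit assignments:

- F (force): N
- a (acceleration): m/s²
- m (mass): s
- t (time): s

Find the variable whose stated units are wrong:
m

The variable m (mass) should have units kg, not s.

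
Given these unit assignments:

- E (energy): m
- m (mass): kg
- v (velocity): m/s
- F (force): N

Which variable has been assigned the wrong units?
E

The variable E (energy) should have units J, not m.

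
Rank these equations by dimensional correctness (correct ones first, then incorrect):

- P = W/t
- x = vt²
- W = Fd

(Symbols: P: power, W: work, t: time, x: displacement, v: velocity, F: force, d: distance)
Dimensionally correct: P = W/t, W = Fd
Dimensionally incorrect: x = vt²
Ordered (correct first, then incorrect): P = W/t, W = Fd, x = vt²

- P = W/t: LHS [L^2 M T^-3], RHS [L^2 M T^-3] → correct ✓
- x = vt²: LHS [L], RHS [L T] → incorrect ✗
- W = Fd: LHS [L^2 M T^-2], RHS [L^2 M T^-2] → correct ✓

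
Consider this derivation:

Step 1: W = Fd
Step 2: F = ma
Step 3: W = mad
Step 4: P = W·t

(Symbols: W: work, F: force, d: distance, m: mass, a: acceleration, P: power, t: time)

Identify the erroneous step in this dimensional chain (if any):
Step 4

Step 1: W = Fd → LHS [L^2 M T^-2], RHS [L^2 M T^-2] ✓
Step 2: F = ma → LHS [L M T^-2], RHS [L M T^-2] ✓
Step 3: W = mad → LHS [L^2 M T^-2], RHS [L^2 M T^-2] ✓
Step 4: P = W·t → LHS [L^2 M T^-3], RHS [L^2 M T^-1] ✗

The first dimensional inconsistency appears in step 4: P = W·t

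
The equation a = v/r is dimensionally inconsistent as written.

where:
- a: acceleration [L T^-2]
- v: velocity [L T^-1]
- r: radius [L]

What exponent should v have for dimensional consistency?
The exponent of v should be 2: a = v^2/r

The LHS a has dimensions [L T^-2]; v has dimensions [L T^-1].
As written, the RHS v/r (exponent 1 on v) has dimensions [T^-1], which does not match.
With exponent 2, the RHS v^2/r has dimensions [L T^-2], matching the LHS.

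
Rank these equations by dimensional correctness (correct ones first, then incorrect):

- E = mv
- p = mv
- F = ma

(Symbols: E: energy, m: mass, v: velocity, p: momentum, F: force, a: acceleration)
Dimensionally correct: p = mv, F = ma
Dimensionally incorrect: E = mv
Ordered (correct first, then incorrect): p = mv, F = ma, E = mv

- E = mv: LHS [L^2 M T^-2], RHS [L M T^-1] → incorrect ✗
- p = mv: LHS [L M T^-1], RHS [L M T^-1] → correct ✓
- F = ma: LHS [L M T^-2], RHS [L M T^-2] → correct ✓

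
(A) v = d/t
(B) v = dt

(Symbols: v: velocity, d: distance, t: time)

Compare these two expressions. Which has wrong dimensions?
(B)

(A) v = d/t: LHS [L T^-1], RHS [L T^-1] ✓
(B) v = dt: LHS [L T^-1], RHS [L T] ✗

Expression (B) v = dt is dimensionally incorrect.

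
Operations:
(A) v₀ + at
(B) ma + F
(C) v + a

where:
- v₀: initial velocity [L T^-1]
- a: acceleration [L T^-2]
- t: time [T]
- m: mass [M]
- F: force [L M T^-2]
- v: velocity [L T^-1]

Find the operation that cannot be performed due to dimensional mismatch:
(C) v + a

(A) v₀ + at: v₀ [L T^-1] and at [L T^-1] — same dimensions ✓
(B) ma + F: ma [L M T^-2] and F [L M T^-2] — same dimensions ✓
(C) v + a: v [L T^-1] and a [L T^-2] — different dimensions cannot be added/subtracted ✗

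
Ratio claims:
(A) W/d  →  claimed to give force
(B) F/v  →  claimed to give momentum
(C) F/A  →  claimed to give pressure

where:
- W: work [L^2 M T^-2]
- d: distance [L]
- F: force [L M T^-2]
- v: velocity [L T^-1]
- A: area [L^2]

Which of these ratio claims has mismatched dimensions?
(B) F/v does not give momentum

(A) W/d: [L M T^-2] = force [L M T^-2] ✓
(B) F/v: [M T^-1] ≠ momentum [L M T^-1] ✗
(C) F/A: [L^-1 M T^-2] = pressure [L^-1 M T^-2] ✓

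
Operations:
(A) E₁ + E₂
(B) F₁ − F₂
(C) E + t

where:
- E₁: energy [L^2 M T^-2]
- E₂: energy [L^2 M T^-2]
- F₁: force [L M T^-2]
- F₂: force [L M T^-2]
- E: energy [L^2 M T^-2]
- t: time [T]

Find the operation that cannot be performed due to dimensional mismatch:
(C) E + t

(A) E₁ + E₂: E₁ [L^2 M T^-2] and E₂ [L^2 M T^-2] — same dimensions ✓
(B) F₁ − F₂: F₁ [L M T^-2] and F₂ [L M T^-2] — same dimensions ✓
(C) E + t: E [L^2 M T^-2] and t [T] — different dimensions cannot be added/subtracted ✗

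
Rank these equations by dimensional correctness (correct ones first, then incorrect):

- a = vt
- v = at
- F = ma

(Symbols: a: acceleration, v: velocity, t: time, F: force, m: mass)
Dimensionally correct: v = at, F = ma
Dimensionally incorrect: a = vt
Ordered (correct first, then incorrect): v = at, F = ma, a = vt

- a = vt: LHS [L T^-2], RHS [L] → incorrect ✗
- v = at: LHS [L T^-1], RHS [L T^-1] → correct ✓
- F = ma: LHS [L M T^-2], RHS [L M T^-2] → correct ✓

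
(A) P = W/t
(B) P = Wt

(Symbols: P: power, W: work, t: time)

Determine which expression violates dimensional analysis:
(B)

(A) P = W/t: LHS [L^2 M T^-3], RHS [L^2 M T^-3] ✓
(B) P = Wt: LHS [L^2 M T^-3], RHS [L^2 M T^-1] ✗

Expression (B) P = Wt is dimensionally incorrect.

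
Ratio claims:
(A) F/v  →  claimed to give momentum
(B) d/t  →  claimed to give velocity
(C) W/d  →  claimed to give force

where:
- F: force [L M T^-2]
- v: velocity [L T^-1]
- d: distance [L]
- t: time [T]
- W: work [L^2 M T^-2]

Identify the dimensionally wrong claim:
(A) F/v does not give momentum

(A) F/v: [M T^-1] ≠ momentum [L M T^-1] ✗
(B) d/t: [L T^-1] = velocity [L T^-1] ✓
(C) W/d: [L M T^-2] = force [L M T^-2] ✓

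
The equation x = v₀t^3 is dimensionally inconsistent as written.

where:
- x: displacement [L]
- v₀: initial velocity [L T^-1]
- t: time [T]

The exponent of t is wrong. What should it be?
The exponent of t should be 1: x = v₀t

The LHS x has dimensions [L]; t has dimensions [T].
As written, the RHS v₀t^3 (exponent 3 on t) has dimensions [L T^2], which does not match.
With exponent 1, the RHS v₀t has dimensions [L], matching the LHS.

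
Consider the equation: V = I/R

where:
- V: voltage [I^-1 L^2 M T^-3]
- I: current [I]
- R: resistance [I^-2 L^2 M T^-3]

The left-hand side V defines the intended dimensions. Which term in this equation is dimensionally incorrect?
The right-hand side term I/R

V has dimensions [I^-1 L^2 M T^-3], but I/R has dimensions [I^3 L^-2 M^-1 T^3], so the term I/R is dimensionally wrong for V.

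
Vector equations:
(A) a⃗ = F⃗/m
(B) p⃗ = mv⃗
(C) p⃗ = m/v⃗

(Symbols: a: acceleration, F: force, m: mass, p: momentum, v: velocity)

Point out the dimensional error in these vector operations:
(C) p⃗ = m/v⃗

(A) a⃗ = F⃗/m: LHS [L T^-2], RHS [L T^-2] ✓ — force (vector) divided by mass (scalar)
(B) p⃗ = mv⃗: LHS [L M T^-1], RHS [L M T^-1] ✓ — mass (scalar) times velocity (vector)
(C) p⃗ = m/v⃗: LHS [L M T^-1], RHS [L^-1 M T] ✗ — momentum is mass times velocity; should be mv⃗ (and division by a vector is undefined)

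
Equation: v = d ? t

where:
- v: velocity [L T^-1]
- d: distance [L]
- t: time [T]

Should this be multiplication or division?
division (÷): v = d ÷ t

v [L T^-1]; d [L]; t [T].
d × t → [L T] ✗
d ÷ t → [L T^-1] ✓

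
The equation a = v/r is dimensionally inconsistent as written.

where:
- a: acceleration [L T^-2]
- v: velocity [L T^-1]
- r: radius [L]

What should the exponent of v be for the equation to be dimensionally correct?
The exponent of v should be 2: a = v^2/r

The LHS a has dimensions [L T^-2]; v has dimensions [L T^-1].
As written, the RHS v/r (exponent 1 on v) has dimensions [T^-1], which does not match.
With exponent 2, the RHS v^2/r has dimensions [L T^-2], matching the LHS.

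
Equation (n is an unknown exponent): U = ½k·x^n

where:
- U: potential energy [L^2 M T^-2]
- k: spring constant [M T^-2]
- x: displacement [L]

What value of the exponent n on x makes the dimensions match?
n = 2

U has dimensions [L^2 M T^-2]; x has dimensions [L].
The rest of the RHS has dimensions [M T^-2], so x^n must supply [L^2].
With n = 2: ½k·x^2 has dimensions [L^2 M T^-2], matching the LHS ✓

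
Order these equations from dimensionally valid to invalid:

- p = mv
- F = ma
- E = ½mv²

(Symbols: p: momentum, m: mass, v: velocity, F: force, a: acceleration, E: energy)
Dimensionally correct: p = mv, F = ma, E = ½mv²
Dimensionally incorrect: none
Ordered (correct first, then incorrect): p = mv, F = ma, E = ½mv²

- p = mv: LHS [L M T^-1], RHS [L M T^-1] → correct ✓
- F = ma: LHS [L M T^-2], RHS [L M T^-2] → correct ✓
- E = ½mv²: LHS [L^2 M T^-2], RHS [L^2 M T^-2] → correct ✓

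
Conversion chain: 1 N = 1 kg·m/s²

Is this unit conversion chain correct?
The chain is correct (no errors).

Correct: Newton is defined as kg·m/s²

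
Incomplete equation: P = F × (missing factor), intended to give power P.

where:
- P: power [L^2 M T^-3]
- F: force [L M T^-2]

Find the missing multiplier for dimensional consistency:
v (velocity), dimensions [L T^-1]

P has dimensions [L^2 M T^-3] and F has dimensions [L M T^-2].
The missing factor must have dimensions [L^2 M T^-3] / [L M T^-2] = [L T^-1], i.e. velocity (v).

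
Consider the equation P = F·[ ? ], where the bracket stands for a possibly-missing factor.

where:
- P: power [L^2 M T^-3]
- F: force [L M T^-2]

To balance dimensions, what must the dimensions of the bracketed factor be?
[L T^-1] — velocity (e.g. v)

P has dimensions [L^2 M T^-3]; F has dimensions [L M T^-2].
The bracketed factor must supply [L^2 M T^-3] / [L M T^-2] = [L T^-1].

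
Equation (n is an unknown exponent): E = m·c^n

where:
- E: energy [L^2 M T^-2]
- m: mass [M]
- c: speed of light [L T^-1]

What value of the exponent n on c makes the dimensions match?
n = 2

E has dimensions [L^2 M T^-2]; c has dimensions [L T^-1].
The rest of the RHS has dimensions [M], so c^n must supply [L^2 T^-2].
With n = 2: m·c^2 has dimensions [L^2 M T^-2], matching the LHS ✓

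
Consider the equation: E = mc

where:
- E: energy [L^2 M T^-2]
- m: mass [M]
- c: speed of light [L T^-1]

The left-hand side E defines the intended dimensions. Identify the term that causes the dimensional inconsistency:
The right-hand side term mc

E has dimensions [L^2 M T^-2], but mc has dimensions [L M T^-1], so the term mc is dimensionally wrong for E.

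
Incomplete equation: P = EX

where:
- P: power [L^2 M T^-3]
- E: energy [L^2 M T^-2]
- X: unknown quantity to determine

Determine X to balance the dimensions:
X = f (inverse time / frequency (1/t)), dimensions [T^-1]

P has dimensions [L^2 M T^-3]; the rest of the RHS (E) has dimensions [L^2 M T^-2].
So X must have dimensions [T^-1] — X = f (inverse time / frequency (1/t)).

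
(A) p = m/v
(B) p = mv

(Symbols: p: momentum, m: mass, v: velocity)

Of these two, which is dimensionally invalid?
(A)

(A) p = m/v: LHS [L M T^-1], RHS [L^-1 M T] ✗
(B) p = mv: LHS [L M T^-1], RHS [L M T^-1] ✓

Expression (A) p = m/v is dimensionally incorrect.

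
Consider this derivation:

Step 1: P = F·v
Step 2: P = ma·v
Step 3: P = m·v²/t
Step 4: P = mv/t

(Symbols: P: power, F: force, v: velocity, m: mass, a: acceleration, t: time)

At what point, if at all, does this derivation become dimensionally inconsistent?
Step 4

Step 1: P = F·v → LHS [L^2 M T^-3], RHS [L^2 M T^-3] ✓
Step 2: P = ma·v → LHS [L^2 M T^-3], RHS [L^2 M T^-3] ✓
Step 3: P = m·v²/t → LHS [L^2 M T^-3], RHS [L^2 M T^-3] ✓
Step 4: P = mv/t → LHS [L^2 M T^-3], RHS [L M T^-2] ✗

The first dimensional inconsistency appears in step 4: P = mv/t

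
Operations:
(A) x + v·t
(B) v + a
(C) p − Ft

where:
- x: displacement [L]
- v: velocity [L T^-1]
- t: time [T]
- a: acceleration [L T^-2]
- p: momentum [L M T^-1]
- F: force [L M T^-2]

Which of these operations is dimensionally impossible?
(B) v + a

(A) x + v·t: x [L] and v·t [L] — same dimensions ✓
(B) v + a: v [L T^-1] and a [L T^-2] — different dimensions cannot be added/subtracted ✗
(C) p − Ft: p [L M T^-1] and Ft [L M T^-1] — same dimensions ✓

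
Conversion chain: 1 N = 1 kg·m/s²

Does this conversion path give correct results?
The chain is correct (no errors).

Correct: Newton is defined as kg·m/s²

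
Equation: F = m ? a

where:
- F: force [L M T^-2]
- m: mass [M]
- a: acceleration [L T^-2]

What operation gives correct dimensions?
multiplication (×): F = m × a

F [L M T^-2]; m [M]; a [L T^-2].
m × a → [L M T^-2] ✓
m ÷ a → [L^-1 M T^2] ✗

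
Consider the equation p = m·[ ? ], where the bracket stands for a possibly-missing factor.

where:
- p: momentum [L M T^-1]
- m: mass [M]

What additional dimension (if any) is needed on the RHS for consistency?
[L T^-1] — velocity (e.g. v)

p has dimensions [L M T^-1]; m has dimensions [M].
The bracketed factor must supply [L M T^-1] / [M] = [L T^-1].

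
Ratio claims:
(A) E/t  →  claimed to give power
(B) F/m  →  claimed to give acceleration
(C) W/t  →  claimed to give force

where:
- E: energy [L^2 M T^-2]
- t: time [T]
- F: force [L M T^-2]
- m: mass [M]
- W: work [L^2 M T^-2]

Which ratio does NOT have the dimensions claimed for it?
(C) W/t does not give force

(A) E/t: [L^2 M T^-3] = power [L^2 M T^-3] ✓
(B) F/m: [L T^-2] = acceleration [L T^-2] ✓
(C) W/t: [L^2 M T^-3] ≠ force [L M T^-2] ✗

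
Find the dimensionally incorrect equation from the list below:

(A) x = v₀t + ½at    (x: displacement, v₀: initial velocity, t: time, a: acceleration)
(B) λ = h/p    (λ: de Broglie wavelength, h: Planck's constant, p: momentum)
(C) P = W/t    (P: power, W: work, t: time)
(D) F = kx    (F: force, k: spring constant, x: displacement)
(A) x = v₀t + ½at

The equation (A) x = v₀t + ½at is dimensionally incorrect.

LHS (x): [L]
RHS terms:
  - v₀t: [L] ✓
  - ½at: [L T^-1] ✗ (does not match LHS)

The dimensions do not match. The other three equations balance.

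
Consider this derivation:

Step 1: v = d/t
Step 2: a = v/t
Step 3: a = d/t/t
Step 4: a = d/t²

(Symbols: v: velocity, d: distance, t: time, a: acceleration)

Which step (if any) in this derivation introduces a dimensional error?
No step introduces an error — all steps are dimensionally consistent.

Step 1: v = d/t → LHS [L T^-1], RHS [L T^-1] ✓
Step 2: a = v/t → LHS [L T^-2], RHS [L T^-2] ✓
Step 3: a = d/t/t → LHS [L T^-2], RHS [L T^-2] ✓
Step 4: a = d/t² → LHS [L T^-2], RHS [L T^-2] ✓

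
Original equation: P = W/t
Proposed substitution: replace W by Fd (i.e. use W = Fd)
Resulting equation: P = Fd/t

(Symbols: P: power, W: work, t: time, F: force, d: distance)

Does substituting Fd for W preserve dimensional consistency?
Yes

[W] = [L^2 M T^-2] and [Fd] = [L^2 M T^-2]. These match, so the substitution replaces a quantity by one of the same dimensions and the result P = Fd/t has LHS [L^2 M T^-3] vs RHS [L^2 M T^-3] — still consistent.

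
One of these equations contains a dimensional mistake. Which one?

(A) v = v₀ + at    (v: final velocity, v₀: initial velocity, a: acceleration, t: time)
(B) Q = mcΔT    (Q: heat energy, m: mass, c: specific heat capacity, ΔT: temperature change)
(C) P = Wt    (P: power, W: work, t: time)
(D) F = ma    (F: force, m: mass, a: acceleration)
(C) P = Wt

The equation (C) P = Wt is dimensionally incorrect.

LHS (P): [L^2 M T^-3]
RHS (Wt): [L^2 M T^-1] ✗

The dimensions do not match. The other three equations balance.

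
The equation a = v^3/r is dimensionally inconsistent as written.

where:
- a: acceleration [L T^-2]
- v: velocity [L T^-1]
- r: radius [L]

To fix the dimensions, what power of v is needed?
The exponent of v should be 2: a = v^2/r

The LHS a has dimensions [L T^-2]; v has dimensions [L T^-1].
As written, the RHS v^3/r (exponent 3 on v) has dimensions [L^2 T^-3], which does not match.
With exponent 2, the RHS v^2/r has dimensions [L T^-2], matching the LHS.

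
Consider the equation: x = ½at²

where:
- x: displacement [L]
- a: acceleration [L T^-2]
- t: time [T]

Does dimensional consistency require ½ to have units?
No

x has dimensions [L] and at² already has dimensions [L], so the equation balances without ½ contributing any dimensions. ½ is a pure (dimensionless) number; changing or removing it would not affect dimensional consistency.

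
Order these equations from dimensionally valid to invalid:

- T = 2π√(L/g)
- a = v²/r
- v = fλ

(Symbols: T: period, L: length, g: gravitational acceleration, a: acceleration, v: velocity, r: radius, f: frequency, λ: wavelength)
Dimensionally correct: T = 2π√(L/g), a = v²/r, v = fλ
Dimensionally incorrect: none
Ordered (correct first, then incorrect): T = 2π√(L/g), a = v²/r, v = fλ

- T = 2π√(L/g): LHS [T], RHS [T] → correct ✓
- a = v²/r: LHS [L T^-2], RHS [L T^-2] → correct ✓
- v = fλ: LHS [L T^-1], RHS [L T^-1] → correct ✓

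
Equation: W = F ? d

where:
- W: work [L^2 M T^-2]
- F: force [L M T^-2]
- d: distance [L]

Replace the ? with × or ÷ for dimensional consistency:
multiplication (×): W = F × d

W [L^2 M T^-2]; F [L M T^-2]; d [L].
F × d → [L^2 M T^-2] ✓
F ÷ d → [M T^-2] ✗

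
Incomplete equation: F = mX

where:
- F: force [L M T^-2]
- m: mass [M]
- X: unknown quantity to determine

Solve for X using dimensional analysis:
X = a (acceleration), dimensions [L T^-2]

F has dimensions [L M T^-2]; the rest of the RHS (m) has dimensions [M].
So X must have dimensions [L T^-2] — X = a (acceleration).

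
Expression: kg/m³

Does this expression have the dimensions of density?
Yes

The expression kg/m³ has dimensions [L^-3 M], which is exactly density [L^-3 M].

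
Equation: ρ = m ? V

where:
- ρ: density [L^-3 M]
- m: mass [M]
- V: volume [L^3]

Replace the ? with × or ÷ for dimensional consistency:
division (÷): ρ = m ÷ V

ρ [L^-3 M]; m [M]; V [L^3].
m × V → [L^3 M] ✗
m ÷ V → [L^-3 M] ✓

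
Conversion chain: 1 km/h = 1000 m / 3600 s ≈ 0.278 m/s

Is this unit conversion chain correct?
The chain is correct (no errors).

Correct: 1 km = 1000 m, 1 h = 3600 s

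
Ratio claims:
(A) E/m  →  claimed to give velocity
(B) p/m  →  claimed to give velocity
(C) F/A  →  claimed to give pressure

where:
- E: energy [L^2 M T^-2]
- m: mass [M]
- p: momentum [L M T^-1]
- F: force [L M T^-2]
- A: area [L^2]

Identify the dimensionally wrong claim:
(A) E/m does not give velocity

(A) E/m: [L^2 T^-2] ≠ velocity [L T^-1] ✗
(B) p/m: [L T^-1] = velocity [L T^-1] ✓
(C) F/A: [L^-1 M T^-2] = pressure [L^-1 M T^-2] ✓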